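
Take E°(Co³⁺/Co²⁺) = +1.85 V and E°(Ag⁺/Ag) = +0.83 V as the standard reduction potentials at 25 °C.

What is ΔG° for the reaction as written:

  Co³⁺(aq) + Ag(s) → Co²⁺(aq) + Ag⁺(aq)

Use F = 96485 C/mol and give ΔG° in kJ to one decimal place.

As written, Co³⁺/Co²⁺ is reduced (cathode) and Ag⁺/Ag is oxidised (anode), so E°cell = (+1.85) − (+0.83) = +1.02 V.
Balancing electrons gives n = 1.
ΔG° = −nFE° = −(1)(96485)(+1.02) = -98,415 J = -98.4 kJ.

-98.4 kJ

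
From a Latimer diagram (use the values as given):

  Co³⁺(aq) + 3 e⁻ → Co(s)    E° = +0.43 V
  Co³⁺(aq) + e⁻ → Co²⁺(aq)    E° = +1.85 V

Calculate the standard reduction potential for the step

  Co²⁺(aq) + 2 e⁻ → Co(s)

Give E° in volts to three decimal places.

Sequential free energies add, so n₃E°₃ = n₁E°₁ + n₂E°₂.
With n₃ = 3, and the known step contributing 1×(+1.85) V, the unknown satisfies 2·E° = 3×(+0.43) − 1×(+1.85) = -0.560.
E° = -0.560 / 2 = -0.280 V.

-0.280 V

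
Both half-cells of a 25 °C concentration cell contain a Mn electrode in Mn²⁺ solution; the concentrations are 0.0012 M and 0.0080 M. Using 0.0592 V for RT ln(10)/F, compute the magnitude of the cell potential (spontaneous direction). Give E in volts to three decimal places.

For a concentration cell E°cell = 0. The 0.0080 M side is the cathode (reduction is favoured where [Mn²⁺] is higher).
With n = 2, E = −(0.0592/2) log([Mn²⁺]ₐₙ/[Mn²⁺]꜀ₐₜ) = −(0.0592/2) log(0.0012/0.008) = −(0.0592/2)(-0.824) = +0.024 V.

+0.024 V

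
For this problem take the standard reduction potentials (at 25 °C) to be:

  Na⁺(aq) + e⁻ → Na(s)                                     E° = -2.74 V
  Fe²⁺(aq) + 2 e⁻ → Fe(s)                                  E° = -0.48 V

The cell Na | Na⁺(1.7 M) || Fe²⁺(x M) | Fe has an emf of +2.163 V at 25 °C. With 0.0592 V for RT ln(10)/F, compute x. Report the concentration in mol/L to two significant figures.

0.0015 M

Fe²⁺/Fe is the cathode, Na⁺/Na the anode: E°cell = +2.26 V, n = 2.
Overall reaction: Fe²⁺(aq) + 2 Na(s) → Fe(s) + 2 Na⁺(aq); Q = [Na⁺]^2/[Fe²⁺]^1.
From E = E° − (0.0592/n) log Q: log Q = (E° − E)·n/0.0592 = (+2.26 − (+2.163))·2/0.0592 = 3.2770.
So 1·log[Fe²⁺] = 2·log(1.7) − log Q = 0.4609 − (3.2770) = -2.8161; [Fe²⁺] = 10^(-2.8161) ≈ 0.0015 M.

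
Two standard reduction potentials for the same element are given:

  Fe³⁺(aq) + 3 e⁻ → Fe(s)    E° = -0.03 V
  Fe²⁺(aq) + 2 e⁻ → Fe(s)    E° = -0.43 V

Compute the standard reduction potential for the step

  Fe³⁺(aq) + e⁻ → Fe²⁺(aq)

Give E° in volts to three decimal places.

Sequential free energies add, so n₃E°₃ = n₁E°₁ + n₂E°₂.
With n₃ = 3, and the known step contributing 2×(-0.43) V, the unknown satisfies 1·E° = 3×(-0.03) − 2×(-0.43) = +0.770.
E° = +0.770 / 1 = +0.770 V.

+0.770 V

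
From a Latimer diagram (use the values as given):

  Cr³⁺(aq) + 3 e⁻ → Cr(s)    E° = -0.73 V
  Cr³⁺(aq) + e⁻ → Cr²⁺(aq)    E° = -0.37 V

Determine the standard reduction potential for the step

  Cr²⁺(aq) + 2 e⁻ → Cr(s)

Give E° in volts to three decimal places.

Sequential free energies add, so n₃E°₃ = n₁E°₁ + n₂E°₂.
With n₃ = 3, and the known step contributing 1×(-0.37) V, the unknown satisfies 2·E° = 3×(-0.73) − 1×(-0.37) = -1.820.
E° = -1.820 / 2 = -0.910 V.

-0.910 V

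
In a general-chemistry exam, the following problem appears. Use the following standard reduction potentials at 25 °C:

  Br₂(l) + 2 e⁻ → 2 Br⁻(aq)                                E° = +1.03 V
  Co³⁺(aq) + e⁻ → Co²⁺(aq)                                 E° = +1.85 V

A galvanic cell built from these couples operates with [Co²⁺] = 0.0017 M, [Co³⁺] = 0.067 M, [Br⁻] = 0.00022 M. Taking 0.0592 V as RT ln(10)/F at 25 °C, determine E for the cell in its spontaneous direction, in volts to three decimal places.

Co³⁺/Co²⁺ is the cathode (higher E°), Br₂/Br⁻ the anode: E°cell = +1.85 − (+1.03) = +0.82 V, n = 2.
Overall: 2 Co³⁺(aq) + 2 Br⁻(aq) → 2 Co²⁺(aq) + Br₂(l)
Q = [Co²⁺]^2 / ([Co³⁺]^2·[Br⁻]^2); log Q = 4.124.
E = E° − (0.0592/n) log Q = +0.82 − (0.0592/2)(4.124) = +0.698 V.

+0.698 V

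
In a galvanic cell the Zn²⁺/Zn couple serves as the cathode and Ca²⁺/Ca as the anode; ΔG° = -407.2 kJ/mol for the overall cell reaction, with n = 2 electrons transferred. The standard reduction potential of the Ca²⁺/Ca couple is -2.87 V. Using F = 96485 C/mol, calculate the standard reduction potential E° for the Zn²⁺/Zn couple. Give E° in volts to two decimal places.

E°cell = −ΔG°/(nF) = −(-407.2×10³)/((2)(96485)) = +2.110 V.
Since Zn²⁺/Zn is the cathode and Ca²⁺/Ca the anode, E°cell = E°(Zn²⁺/Zn) − E°(Ca²⁺/Ca).
So E°(Zn²⁺/Zn) = E°cell + E°(Ca²⁺/Ca) = +2.110 + (-2.87) = -0.76 V.

-0.76 V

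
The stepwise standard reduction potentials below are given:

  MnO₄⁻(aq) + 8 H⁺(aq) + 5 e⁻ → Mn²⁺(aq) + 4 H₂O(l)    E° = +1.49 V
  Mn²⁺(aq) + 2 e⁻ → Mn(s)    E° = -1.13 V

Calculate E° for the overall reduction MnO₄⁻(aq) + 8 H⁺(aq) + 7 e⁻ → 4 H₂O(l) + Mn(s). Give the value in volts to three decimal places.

+0.741 V

Standard free energies of sequential steps add: ΔG°₃ = ΔG°₁ + ΔG°₂, so n₃E°₃ = n₁E°₁ + n₂E°₂.
E°₃ = (5×+1.49 + 2×-1.13) / 7 = (+5.190) / 7 = +0.741 V.
E° values themselves are not directly additive — weighting by electron count is essential.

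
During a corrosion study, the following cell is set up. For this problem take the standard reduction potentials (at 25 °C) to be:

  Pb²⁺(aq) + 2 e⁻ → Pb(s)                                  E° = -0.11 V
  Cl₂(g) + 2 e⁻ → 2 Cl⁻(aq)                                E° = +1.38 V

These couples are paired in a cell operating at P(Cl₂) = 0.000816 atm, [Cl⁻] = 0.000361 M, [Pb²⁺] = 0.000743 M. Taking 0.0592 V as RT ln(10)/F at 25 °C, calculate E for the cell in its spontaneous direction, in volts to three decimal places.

Cl₂/Cl⁻ is the cathode (higher E°), Pb²⁺/Pb the anode: E°cell = +1.38 − (-0.11) = +1.49 V, n = 2.
Overall: Cl₂(g) + Pb(s) → 2 Cl⁻(aq) + Pb²⁺(aq)
Q = [Cl⁻]^2·[Pb²⁺] / (P(Cl₂)); log Q = -6.926.
E = E° − (0.0592/n) log Q = +1.49 − (0.0592/2)(-6.926) = +1.695 V.

+1.695 V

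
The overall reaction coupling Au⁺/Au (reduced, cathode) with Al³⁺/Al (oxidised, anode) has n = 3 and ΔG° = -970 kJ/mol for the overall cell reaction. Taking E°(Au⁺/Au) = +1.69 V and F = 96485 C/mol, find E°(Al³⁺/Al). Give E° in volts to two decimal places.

-1.66 V

E°cell = −ΔG°/(nF) = −(-970×10³)/((3)(96485)) = +3.351 V.
Since Au⁺/Au is the cathode and Al³⁺/Al the anode, E°cell = E°(Au⁺/Au) − E°(Al³⁺/Al).
So E°(Al³⁺/Al) = E°(Au⁺/Au) − E°cell = (+1.69) − (+3.351) = -1.66 V.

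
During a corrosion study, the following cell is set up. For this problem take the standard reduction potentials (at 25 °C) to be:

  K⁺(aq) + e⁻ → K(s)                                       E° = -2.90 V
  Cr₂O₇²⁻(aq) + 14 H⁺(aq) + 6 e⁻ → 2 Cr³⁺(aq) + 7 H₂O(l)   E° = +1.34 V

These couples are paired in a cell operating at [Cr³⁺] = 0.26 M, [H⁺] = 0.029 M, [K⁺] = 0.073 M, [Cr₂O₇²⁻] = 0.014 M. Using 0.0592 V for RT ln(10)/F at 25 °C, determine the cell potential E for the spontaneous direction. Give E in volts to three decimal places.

+4.088 V

Cr₂O₇²⁻/Cr³⁺ is the cathode (higher E°), K⁺/K the anode: E°cell = +1.34 − (-2.90) = +4.24 V, n = 6.
Overall: Cr₂O₇²⁻(aq) + 14 H⁺(aq) + 6 K(s) → 2 Cr³⁺(aq) + 7 H₂O(l) + 6 K⁺(aq)
Q = [Cr³⁺]^2·[K⁺]^6 / ([Cr₂O₇²⁻]·[H⁺]^14); log Q = 15.390.
E = E° − (0.0592/n) log Q = +4.24 − (0.0592/6)(15.390) = +4.088 V.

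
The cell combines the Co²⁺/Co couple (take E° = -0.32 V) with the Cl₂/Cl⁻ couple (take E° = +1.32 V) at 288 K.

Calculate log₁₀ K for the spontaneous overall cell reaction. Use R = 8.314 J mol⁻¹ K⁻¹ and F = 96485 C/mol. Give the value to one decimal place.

Cathode: Cl₂/Cl⁻; anode: Co²⁺/Co. E°cell = (+1.32) − (-0.32) = +1.64 V, with n = 2.
ΔG° = −nFE° = −RT ln K, so ln K = nFE°/(RT) = (2)(96485)(+1.64) / ((8.314)(288)) = 132.169.
log₁₀ K = 132.169 / ln 10 = 57.4.

57.4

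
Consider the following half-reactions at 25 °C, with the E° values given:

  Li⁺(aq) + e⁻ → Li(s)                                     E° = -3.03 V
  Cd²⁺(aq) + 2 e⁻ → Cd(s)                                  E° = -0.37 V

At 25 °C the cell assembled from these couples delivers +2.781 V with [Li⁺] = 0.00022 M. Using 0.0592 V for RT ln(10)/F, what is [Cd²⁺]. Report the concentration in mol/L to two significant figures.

0.00059 M

Cd²⁺/Cd is the cathode, Li⁺/Li the anode: E°cell = +2.66 V, n = 2.
Overall reaction: Cd²⁺(aq) + 2 Li(s) → Cd(s) + 2 Li⁺(aq); Q = [Li⁺]^2/[Cd²⁺]^1.
From E = E° − (0.0592/n) log Q: log Q = (E° − E)·n/0.0592 = (+2.66 − (+2.781))·2/0.0592 = -4.0878.
So 1·log[Cd²⁺] = 2·log(0.00022) − log Q = -7.3152 − (-4.0878) = -3.2274; [Cd²⁺] = 10^(-3.2274) ≈ 0.00059 M.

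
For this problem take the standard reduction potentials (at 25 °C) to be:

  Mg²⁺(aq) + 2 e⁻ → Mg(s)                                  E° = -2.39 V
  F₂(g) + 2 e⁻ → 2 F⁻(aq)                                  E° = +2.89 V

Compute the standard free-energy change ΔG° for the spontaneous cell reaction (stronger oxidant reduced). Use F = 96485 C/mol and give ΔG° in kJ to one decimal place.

-1018.9 kJ

F₂/F⁻ (E° = +2.89 V) is the cathode; Mg²⁺/Mg (E° = -2.39 V) is the anode, so E°cell = +5.28 V.
Balancing electrons gives n = 2 (lcm of 2 and 2).
ΔG° = −nFE° = −(2)(96485)(+5.28) = -1,018,882 J = -1018.9 kJ.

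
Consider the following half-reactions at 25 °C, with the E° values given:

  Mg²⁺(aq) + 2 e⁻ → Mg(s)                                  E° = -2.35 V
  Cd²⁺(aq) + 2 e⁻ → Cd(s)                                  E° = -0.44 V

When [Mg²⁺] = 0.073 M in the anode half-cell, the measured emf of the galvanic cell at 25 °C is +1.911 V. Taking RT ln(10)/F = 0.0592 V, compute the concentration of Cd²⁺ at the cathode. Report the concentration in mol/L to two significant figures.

Cd²⁺/Cd is the cathode, Mg²⁺/Mg the anode: E°cell = +1.91 V, n = 2.
Overall reaction: Cd²⁺(aq) + Mg(s) → Cd(s) + Mg²⁺(aq); Q = [Mg²⁺]^1/[Cd²⁺]^1.
From E = E° − (0.0592/n) log Q: log Q = (E° − E)·n/0.0592 = (+1.91 − (+1.911))·2/0.0592 = -0.0338.
So 1·log[Cd²⁺] = 1·log(0.073) − log Q = -1.1367 − (-0.0338) = -1.1029; [Cd²⁺] = 10^(-1.1029) ≈ 0.079 M.

0.079 M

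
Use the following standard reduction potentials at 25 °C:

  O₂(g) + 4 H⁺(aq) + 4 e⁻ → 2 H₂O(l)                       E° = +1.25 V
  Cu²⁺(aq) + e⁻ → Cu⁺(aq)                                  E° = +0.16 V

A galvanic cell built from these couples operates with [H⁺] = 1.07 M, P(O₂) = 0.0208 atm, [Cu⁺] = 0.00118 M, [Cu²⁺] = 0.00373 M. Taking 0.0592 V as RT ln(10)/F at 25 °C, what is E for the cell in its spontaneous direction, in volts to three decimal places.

O₂/H₂O is the cathode (higher E°), Cu²⁺/Cu⁺ the anode: E°cell = +1.25 − (+0.16) = +1.09 V, n = 4.
Overall: O₂(g) + 4 H⁺(aq) + 4 Cu⁺(aq) → 2 H₂O(l) + 4 Cu²⁺(aq)
Q = [Cu²⁺]^4 / (P(O₂)·[H⁺]^4·[Cu⁺]^4); log Q = 3.564.
E = E° − (0.0592/n) log Q = +1.09 − (0.0592/4)(3.564) = +1.037 V.

+1.037 V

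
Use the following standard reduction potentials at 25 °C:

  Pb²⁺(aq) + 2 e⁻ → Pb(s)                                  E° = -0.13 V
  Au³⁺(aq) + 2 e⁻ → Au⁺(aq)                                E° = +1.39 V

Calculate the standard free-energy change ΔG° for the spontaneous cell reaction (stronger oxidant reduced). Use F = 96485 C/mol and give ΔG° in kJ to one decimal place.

-293.3 kJ

Au³⁺/Au⁺ (E° = +1.39 V) is the cathode; Pb²⁺/Pb (E° = -0.13 V) is the anode, so E°cell = +1.52 V.
Balancing electrons gives n = 2 (lcm of 2 and 2).
ΔG° = −nFE° = −(2)(96485)(+1.52) = -293,314 J = -293.3 kJ.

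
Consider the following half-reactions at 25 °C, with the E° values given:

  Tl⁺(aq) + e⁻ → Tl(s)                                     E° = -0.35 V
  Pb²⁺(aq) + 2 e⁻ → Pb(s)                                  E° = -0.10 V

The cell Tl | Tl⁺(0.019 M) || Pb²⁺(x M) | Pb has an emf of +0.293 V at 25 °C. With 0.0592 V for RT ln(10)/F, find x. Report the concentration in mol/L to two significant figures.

Pb²⁺/Pb is the cathode, Tl⁺/Tl the anode: E°cell = +0.25 V, n = 2.
Overall reaction: Pb²⁺(aq) + 2 Tl(s) → Pb(s) + 2 Tl⁺(aq); Q = [Tl⁺]^2/[Pb²⁺]^1.
From E = E° − (0.0592/n) log Q: log Q = (E° − E)·n/0.0592 = (+0.25 − (+0.293))·2/0.0592 = -1.4527.
So 1·log[Pb²⁺] = 2·log(0.019) − log Q = -3.4425 − (-1.4527) = -1.9898; [Pb²⁺] = 10^(-1.9898) ≈ 0.010 M.

0.010 M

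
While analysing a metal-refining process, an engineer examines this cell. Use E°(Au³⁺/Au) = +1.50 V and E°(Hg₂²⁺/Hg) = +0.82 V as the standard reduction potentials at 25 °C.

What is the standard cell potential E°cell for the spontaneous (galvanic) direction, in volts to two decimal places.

The Au³⁺/Au couple has the higher reduction potential, so it is the cathode; Hg₂²⁺/Hg is oxidised at the anode.
E°cell = E°(cathode) − E°(anode) = (+1.50) − (+0.82) = +0.68 V.

+0.68 V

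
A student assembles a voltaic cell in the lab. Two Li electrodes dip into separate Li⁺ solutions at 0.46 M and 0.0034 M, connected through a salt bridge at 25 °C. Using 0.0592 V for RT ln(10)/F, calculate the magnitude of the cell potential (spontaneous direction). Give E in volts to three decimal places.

For a concentration cell E°cell = 0. The 0.46 M side is the cathode (reduction is favoured where [Li⁺] is higher).
With n = 1, E = −(0.0592/1) log([Li⁺]ₐₙ/[Li⁺]꜀ₐₜ) = −(0.0592/1) log(0.0034/0.46) = −(0.0592/1)(-2.131) = +0.126 V.

+0.126 V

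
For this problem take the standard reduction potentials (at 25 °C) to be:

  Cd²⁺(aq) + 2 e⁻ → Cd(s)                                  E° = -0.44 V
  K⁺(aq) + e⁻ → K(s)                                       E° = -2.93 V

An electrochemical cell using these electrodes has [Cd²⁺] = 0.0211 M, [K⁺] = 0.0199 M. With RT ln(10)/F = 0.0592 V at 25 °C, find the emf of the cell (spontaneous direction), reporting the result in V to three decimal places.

+2.541 V

Cd²⁺/Cd is the cathode (higher E°), K⁺/K the anode: E°cell = -0.44 − (-2.93) = +2.49 V, n = 2.
Overall: Cd²⁺(aq) + 2 K(s) → Cd(s) + 2 K⁺(aq)
Q = [K⁺]^2 / ([Cd²⁺]); log Q = -1.727.
E = E° − (0.0592/n) log Q = +2.49 − (0.0592/2)(-1.727) = +2.541 V.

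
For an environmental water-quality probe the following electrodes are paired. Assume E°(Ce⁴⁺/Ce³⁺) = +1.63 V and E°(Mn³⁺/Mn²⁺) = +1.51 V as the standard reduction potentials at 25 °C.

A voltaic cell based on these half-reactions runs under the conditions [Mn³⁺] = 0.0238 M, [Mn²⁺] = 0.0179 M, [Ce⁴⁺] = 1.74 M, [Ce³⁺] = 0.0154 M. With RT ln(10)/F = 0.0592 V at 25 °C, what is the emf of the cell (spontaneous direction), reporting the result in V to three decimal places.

Ce⁴⁺/Ce³⁺ is the cathode (higher E°), Mn³⁺/Mn²⁺ the anode: E°cell = +1.63 − (+1.51) = +0.12 V, n = 1.
Overall: Ce⁴⁺(aq) + Mn²⁺(aq) → Ce³⁺(aq) + Mn³⁺(aq)
Q = [Ce³⁺]·[Mn³⁺] / ([Ce⁴⁺]·[Mn²⁺]); log Q = -1.929.
E = E° − (0.0592/n) log Q = +0.12 − (0.0592/1)(-1.929) = +0.234 V.

+0.234 V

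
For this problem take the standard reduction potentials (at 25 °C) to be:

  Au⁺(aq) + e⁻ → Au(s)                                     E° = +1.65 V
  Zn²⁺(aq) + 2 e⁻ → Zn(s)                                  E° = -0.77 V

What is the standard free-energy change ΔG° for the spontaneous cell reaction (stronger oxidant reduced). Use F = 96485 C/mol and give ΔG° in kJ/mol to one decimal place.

-467.0 kJ/mol

Au⁺/Au (E° = +1.65 V) is the cathode; Zn²⁺/Zn (E° = -0.77 V) is the anode, so E°cell = +2.42 V.
Balancing electrons gives n = 2 (lcm of 1 and 2).
ΔG° = −nFE° = −(2)(96485)(+2.42) = -466,987 J = -467.0 kJ/mol.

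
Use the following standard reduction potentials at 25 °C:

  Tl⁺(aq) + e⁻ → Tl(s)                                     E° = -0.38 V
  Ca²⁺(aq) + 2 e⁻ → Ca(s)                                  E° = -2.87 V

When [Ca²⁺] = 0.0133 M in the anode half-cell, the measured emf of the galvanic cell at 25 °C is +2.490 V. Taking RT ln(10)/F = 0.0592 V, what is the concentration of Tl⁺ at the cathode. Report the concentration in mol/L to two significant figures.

0.12 M

Tl⁺/Tl is the cathode, Ca²⁺/Ca the anode: E°cell = +2.49 V, n = 2.
Overall reaction: 2 Tl⁺(aq) + Ca(s) → 2 Tl(s) + Ca²⁺(aq); Q = [Ca²⁺]^1/[Tl⁺]^2.
From E = E° − (0.0592/n) log Q: log Q = (E° − E)·n/0.0592 = (+2.49 − (+2.490))·2/0.0592 = 0.0000.
So 2·log[Tl⁺] = 1·log(0.0133) − log Q = -1.8761 − (0.0000) = -1.8761; log[Tl⁺] = -1.8761 / 2 = -0.9381; [Tl⁺] = 10^(-0.9381) ≈ 0.12 M.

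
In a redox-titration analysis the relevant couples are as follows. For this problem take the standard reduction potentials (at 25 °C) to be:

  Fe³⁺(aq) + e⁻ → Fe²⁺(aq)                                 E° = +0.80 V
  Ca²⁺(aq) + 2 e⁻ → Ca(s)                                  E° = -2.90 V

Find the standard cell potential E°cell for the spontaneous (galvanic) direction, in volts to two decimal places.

+3.70 V

The Fe³⁺/Fe²⁺ couple has the higher reduction potential, so it is the cathode; Ca²⁺/Ca is oxidised at the anode.
E°cell = E°(cathode) − E°(anode) = (+0.80) − (-2.90) = +3.70 V.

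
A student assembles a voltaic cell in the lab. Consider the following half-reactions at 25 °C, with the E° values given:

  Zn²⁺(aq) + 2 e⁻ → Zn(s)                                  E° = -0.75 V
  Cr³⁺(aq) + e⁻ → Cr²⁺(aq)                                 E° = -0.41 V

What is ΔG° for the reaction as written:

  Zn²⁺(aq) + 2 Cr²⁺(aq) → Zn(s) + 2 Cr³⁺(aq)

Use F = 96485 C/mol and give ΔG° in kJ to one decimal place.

As written, Zn²⁺/Zn is reduced (cathode) and Cr³⁺/Cr²⁺ is oxidised (anode), so E°cell = (-0.75) − (-0.41) = -0.34 V.
Balancing electrons gives n = 2.
ΔG° = −nFE° = −(2)(96485)(-0.34) = 65,610 J = +65.6 kJ.

+65.6 kJ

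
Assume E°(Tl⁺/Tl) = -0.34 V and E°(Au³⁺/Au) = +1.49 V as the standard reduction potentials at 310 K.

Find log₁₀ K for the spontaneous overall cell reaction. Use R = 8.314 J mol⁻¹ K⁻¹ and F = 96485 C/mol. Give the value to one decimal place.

89.3

Cathode: Au³⁺/Au; anode: Tl⁺/Tl. E°cell = (+1.49) − (-0.34) = +1.83 V, with n = 3.
ΔG° = −nFE° = −RT ln K, so ln K = nFE°/(RT) = (3)(96485)(+1.83) / ((8.314)(310)) = 205.523.
log₁₀ K = 205.523 / ln 10 = 89.3.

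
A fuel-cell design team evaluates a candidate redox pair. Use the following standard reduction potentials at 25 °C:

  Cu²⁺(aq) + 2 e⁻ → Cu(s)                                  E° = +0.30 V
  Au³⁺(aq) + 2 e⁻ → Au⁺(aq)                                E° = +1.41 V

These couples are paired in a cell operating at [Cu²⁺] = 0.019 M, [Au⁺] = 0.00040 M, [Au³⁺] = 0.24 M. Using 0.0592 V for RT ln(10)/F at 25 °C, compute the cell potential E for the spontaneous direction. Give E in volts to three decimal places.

+1.243 V

Au³⁺/Au⁺ is the cathode (higher E°), Cu²⁺/Cu the anode: E°cell = +1.41 − (+0.30) = +1.11 V, n = 2.
Overall: Au³⁺(aq) + Cu(s) → Au⁺(aq) + Cu²⁺(aq)
Q = [Au⁺]·[Cu²⁺] / ([Au³⁺]); log Q = -4.499.
E = E° − (0.0592/n) log Q = +1.11 − (0.0592/2)(-4.499) = +1.243 V.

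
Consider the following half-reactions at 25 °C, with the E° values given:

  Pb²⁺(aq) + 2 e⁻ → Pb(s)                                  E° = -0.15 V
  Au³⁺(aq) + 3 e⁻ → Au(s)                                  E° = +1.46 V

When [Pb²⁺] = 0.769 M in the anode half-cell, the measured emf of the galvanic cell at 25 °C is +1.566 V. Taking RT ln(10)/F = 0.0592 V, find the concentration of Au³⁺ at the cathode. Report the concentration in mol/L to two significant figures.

0.0040 M

Au³⁺/Au is the cathode, Pb²⁺/Pb the anode: E°cell = +1.61 V, n = 6.
Overall reaction: 2 Au³⁺(aq) + 3 Pb(s) → 2 Au(s) + 3 Pb²⁺(aq); Q = [Pb²⁺]^3/[Au³⁺]^2.
From E = E° − (0.0592/n) log Q: log Q = (E° − E)·n/0.0592 = (+1.61 − (+1.566))·6/0.0592 = 4.4595.
So 2·log[Au³⁺] = 3·log(0.769) − log Q = -0.3422 − (4.4595) = -4.8017; log[Au³⁺] = -4.8017 / 2 = -2.4009; [Au³⁺] = 10^(-2.4009) ≈ 0.0040 M.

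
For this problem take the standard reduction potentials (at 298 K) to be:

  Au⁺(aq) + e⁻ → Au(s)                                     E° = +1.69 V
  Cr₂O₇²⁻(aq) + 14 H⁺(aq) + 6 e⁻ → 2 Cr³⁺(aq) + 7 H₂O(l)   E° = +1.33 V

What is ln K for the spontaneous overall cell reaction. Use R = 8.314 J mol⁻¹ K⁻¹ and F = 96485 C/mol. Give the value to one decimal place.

84.1

Cathode: Au⁺/Au; anode: Cr₂O₇²⁻/Cr³⁺. E°cell = (+1.69) − (+1.33) = +0.36 V, with n = 6.
ΔG° = −nFE° = −RT ln K, so ln K = nFE°/(RT) = (6)(96485)(+0.36) / ((8.314)(298)) = 84.118.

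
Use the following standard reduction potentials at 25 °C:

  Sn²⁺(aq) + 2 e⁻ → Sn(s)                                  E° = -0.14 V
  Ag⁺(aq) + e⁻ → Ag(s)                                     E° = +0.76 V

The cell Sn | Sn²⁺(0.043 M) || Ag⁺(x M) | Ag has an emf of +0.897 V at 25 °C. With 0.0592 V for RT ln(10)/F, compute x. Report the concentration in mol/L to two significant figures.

Ag⁺/Ag is the cathode, Sn²⁺/Sn the anode: E°cell = +0.90 V, n = 2.
Overall reaction: 2 Ag⁺(aq) + Sn(s) → 2 Ag(s) + Sn²⁺(aq); Q = [Sn²⁺]^1/[Ag⁺]^2.
From E = E° − (0.0592/n) log Q: log Q = (E° − E)·n/0.0592 = (+0.90 − (+0.897))·2/0.0592 = 0.1014.
So 2·log[Ag⁺] = 1·log(0.043) − log Q = -1.3665 − (0.1014) = -1.4679; log[Ag⁺] = -1.4679 / 2 = -0.7339; [Ag⁺] = 10^(-0.7339) ≈ 0.18 M.

0.18 M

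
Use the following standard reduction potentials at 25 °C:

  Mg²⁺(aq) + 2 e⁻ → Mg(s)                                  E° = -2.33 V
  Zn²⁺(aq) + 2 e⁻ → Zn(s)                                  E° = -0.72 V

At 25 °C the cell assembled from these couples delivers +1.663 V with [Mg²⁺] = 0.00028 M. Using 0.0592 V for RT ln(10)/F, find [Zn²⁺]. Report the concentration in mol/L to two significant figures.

Zn²⁺/Zn is the cathode, Mg²⁺/Mg the anode: E°cell = +1.61 V, n = 2.
Overall reaction: Zn²⁺(aq) + Mg(s) → Zn(s) + Mg²⁺(aq); Q = [Mg²⁺]^1/[Zn²⁺]^1.
From E = E° − (0.0592/n) log Q: log Q = (E° − E)·n/0.0592 = (+1.61 − (+1.663))·2/0.0592 = -1.7905.
So 1·log[Zn²⁺] = 1·log(0.00028) − log Q = -3.5528 − (-1.7905) = -1.7623; [Zn²⁺] = 10^(-1.7623) ≈ 0.017 M.

0.017 M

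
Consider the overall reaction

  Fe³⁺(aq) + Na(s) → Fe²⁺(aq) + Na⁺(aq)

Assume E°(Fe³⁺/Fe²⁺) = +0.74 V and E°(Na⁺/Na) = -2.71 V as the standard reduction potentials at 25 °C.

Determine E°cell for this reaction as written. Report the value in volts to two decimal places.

The Fe³⁺/Fe²⁺ couple has the higher reduction potential, so it is the cathode; Na⁺/Na is oxidised at the anode.
E°cell = E°(cathode) − E°(anode) = (+0.74) − (-2.71) = +3.45 V.

+3.45 V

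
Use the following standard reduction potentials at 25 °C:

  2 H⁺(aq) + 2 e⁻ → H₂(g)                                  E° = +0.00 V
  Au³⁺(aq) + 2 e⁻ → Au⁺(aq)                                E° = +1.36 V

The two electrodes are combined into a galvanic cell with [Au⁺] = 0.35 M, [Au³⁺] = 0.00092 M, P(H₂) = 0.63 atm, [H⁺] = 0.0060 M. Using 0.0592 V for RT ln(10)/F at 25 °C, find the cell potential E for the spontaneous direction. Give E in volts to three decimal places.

+1.409 V

Au³⁺/Au⁺ is the cathode (higher E°), H⁺/H₂ the anode: E°cell = +1.36 − (+0.00) = +1.36 V, n = 2.
Overall: Au³⁺(aq) + H₂(g) → Au⁺(aq) + 2 H⁺(aq)
Q = [Au⁺]·[H⁺]^2 / ([Au³⁺]·P(H₂)); log Q = -1.663.
E = E° − (0.0592/n) log Q = +1.36 − (0.0592/2)(-1.663) = +1.409 V.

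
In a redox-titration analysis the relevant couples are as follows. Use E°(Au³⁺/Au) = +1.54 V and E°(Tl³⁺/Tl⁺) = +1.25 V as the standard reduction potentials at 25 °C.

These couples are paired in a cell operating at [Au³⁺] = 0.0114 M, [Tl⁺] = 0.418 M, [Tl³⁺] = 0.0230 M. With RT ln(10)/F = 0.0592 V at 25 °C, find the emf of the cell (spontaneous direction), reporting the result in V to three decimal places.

+0.289 V

Au³⁺/Au is the cathode (higher E°), Tl³⁺/Tl⁺ the anode: E°cell = +1.54 − (+1.25) = +0.29 V, n = 6.
Overall: 2 Au³⁺(aq) + 3 Tl⁺(aq) → 2 Au(s) + 3 Tl³⁺(aq)
Q = [Tl³⁺]^3 / ([Au³⁺]^2·[Tl⁺]^3); log Q = 0.108.
E = E° − (0.0592/n) log Q = +0.29 − (0.0592/6)(0.108) = +0.289 V.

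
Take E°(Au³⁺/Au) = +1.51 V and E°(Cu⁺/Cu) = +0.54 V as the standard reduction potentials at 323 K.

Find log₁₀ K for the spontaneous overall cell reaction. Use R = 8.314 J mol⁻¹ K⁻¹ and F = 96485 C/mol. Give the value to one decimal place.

45.4

Cathode: Au³⁺/Au; anode: Cu⁺/Cu. E°cell = (+1.51) − (+0.54) = +0.97 V, with n = 3.
ΔG° = −nFE° = −RT ln K, so ln K = nFE°/(RT) = (3)(96485)(+0.97) / ((8.314)(323)) = 104.554.
log₁₀ K = 104.554 / ln 10 = 45.4.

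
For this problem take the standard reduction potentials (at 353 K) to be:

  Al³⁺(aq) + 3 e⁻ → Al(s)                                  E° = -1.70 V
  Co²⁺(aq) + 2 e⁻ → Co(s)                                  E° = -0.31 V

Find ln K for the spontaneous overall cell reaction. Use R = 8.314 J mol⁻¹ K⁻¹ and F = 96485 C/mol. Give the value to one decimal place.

274.2

Cathode: Co²⁺/Co; anode: Al³⁺/Al. E°cell = (-0.31) − (-1.70) = +1.39 V, with n = 6.
ΔG° = −nFE° = −RT ln K, so ln K = nFE°/(RT) = (6)(96485)(+1.39) / ((8.314)(353)) = 274.183.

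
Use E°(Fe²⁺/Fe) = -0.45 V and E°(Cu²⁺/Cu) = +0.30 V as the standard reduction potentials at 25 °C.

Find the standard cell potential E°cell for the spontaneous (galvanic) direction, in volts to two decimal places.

The Cu²⁺/Cu couple has the higher reduction potential, so it is the cathode; Fe²⁺/Fe is oxidised at the anode.
E°cell = E°(cathode) − E°(anode) = (+0.30) − (-0.45) = +0.75 V.
Since E°cell > 0, the reaction is spontaneous under standard conditions.

+0.75 V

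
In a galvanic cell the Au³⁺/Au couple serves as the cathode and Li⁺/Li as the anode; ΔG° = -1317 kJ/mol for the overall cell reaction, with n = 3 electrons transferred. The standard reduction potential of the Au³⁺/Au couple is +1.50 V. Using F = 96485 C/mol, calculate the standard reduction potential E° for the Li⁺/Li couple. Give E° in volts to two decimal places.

E°cell = −ΔG°/(nF) = −(-1317×10³)/((3)(96485)) = +4.550 V.
Since Au³⁺/Au is the cathode and Li⁺/Li the anode, E°cell = E°(Au³⁺/Au) − E°(Li⁺/Li).
So E°(Li⁺/Li) = E°(Au³⁺/Au) − E°cell = (+1.50) − (+4.550) = -3.05 V.

-3.05 V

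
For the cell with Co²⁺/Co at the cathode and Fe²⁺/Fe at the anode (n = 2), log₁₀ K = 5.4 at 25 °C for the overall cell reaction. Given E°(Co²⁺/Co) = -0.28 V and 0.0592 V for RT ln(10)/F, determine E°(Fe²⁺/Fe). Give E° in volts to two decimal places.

E°cell = (0.0592/n)·log K = (0.0592/2)(5.4) = +0.160 V.
Since Co²⁺/Co is the cathode and Fe²⁺/Fe the anode, E°cell = E°(Co²⁺/Co) − E°(Fe²⁺/Fe).
So E°(Fe²⁺/Fe) = E°(Co²⁺/Co) − E°cell = (-0.28) − (+0.160) = -0.44 V.

-0.44 V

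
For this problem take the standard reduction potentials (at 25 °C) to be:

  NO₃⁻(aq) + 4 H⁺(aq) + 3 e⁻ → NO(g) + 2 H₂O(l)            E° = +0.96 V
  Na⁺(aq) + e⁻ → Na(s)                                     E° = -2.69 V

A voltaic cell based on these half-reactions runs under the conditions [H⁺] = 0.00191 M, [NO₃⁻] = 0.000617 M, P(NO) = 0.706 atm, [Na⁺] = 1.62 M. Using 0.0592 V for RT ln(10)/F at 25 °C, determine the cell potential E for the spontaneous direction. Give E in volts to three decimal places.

+3.363 V

NO₃⁻/NO is the cathode (higher E°), Na⁺/Na the anode: E°cell = +0.96 − (-2.69) = +3.65 V, n = 3.
Overall: NO₃⁻(aq) + 4 H⁺(aq) + 3 Na(s) → NO(g) + 2 H₂O(l) + 3 Na⁺(aq)
Q = P(NO)·[Na⁺]^3 / ([NO₃⁻]·[H⁺]^4); log Q = 14.563.
E = E° − (0.0592/n) log Q = +3.65 − (0.0592/3)(14.563) = +3.363 V.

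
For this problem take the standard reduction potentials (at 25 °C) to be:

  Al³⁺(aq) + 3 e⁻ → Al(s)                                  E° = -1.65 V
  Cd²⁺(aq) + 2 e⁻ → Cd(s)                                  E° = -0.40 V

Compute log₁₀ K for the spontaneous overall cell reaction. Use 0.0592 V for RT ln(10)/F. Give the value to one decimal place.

Cathode: Cd²⁺/Cd; anode: Al³⁺/Al. E°cell = +1.25 V, n = 6.
log K = nE°cell / 0.0592 = (6)(+1.25) / 0.0592 = 126.7.

126.7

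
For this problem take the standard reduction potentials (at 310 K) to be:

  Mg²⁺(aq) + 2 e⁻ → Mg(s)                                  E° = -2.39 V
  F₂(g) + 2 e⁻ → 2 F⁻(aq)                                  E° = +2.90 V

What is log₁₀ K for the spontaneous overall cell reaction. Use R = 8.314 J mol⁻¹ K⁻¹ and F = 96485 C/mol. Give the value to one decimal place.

172.0

Cathode: F₂/F⁻; anode: Mg²⁺/Mg. E°cell = (+2.90) − (-2.39) = +5.29 V, with n = 2.
ΔG° = −nFE° = −RT ln K, so ln K = nFE°/(RT) = (2)(96485)(+5.29) / ((8.314)(310)) = 396.072.
log₁₀ K = 396.072 / ln 10 = 172.0.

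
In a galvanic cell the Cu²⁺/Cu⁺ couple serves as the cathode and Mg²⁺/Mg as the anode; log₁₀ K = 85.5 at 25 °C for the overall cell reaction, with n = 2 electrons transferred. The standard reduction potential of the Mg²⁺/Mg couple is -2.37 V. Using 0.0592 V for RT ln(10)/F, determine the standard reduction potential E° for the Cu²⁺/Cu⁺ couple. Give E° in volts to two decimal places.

E°cell = (0.0592/n)·log K = (0.0592/2)(85.5) = +2.531 V.
Since Cu²⁺/Cu⁺ is the cathode and Mg²⁺/Mg the anode, E°cell = E°(Cu²⁺/Cu⁺) − E°(Mg²⁺/Mg).
So E°(Cu²⁺/Cu⁺) = E°cell + E°(Mg²⁺/Mg) = +2.531 + (-2.37) = +0.16 V.

+0.16 V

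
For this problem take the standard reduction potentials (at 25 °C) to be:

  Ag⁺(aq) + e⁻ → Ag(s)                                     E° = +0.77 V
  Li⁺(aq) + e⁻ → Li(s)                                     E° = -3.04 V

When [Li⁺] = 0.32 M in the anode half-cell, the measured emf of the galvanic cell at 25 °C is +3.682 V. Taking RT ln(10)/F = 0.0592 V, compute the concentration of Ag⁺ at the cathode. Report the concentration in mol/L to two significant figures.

0.0022 M

Ag⁺/Ag is the cathode, Li⁺/Li the anode: E°cell = +3.81 V, n = 1.
Overall reaction: Ag⁺(aq) + Li(s) → Ag(s) + Li⁺(aq); Q = [Li⁺]^1/[Ag⁺]^1.
From E = E° − (0.0592/n) log Q: log Q = (E° − E)·n/0.0592 = (+3.81 − (+3.682))·1/0.0592 = 2.1622.
So 1·log[Ag⁺] = 1·log(0.32) − log Q = -0.4949 − (2.1622) = -2.6571; [Ag⁺] = 10^(-2.6571) ≈ 0.0022 M.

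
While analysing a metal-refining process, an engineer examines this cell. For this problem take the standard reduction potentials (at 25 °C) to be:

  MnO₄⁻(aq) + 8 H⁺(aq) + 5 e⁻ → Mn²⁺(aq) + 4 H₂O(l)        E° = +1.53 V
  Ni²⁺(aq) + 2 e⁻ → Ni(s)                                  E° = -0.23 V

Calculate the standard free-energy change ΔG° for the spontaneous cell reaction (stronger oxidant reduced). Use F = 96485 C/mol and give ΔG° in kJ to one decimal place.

MnO₄⁻/Mn²⁺ (E° = +1.53 V) is the cathode; Ni²⁺/Ni (E° = -0.23 V) is the anode, so E°cell = +1.76 V.
Balancing electrons gives n = 10 (lcm of 5 and 2).
ΔG° = −nFE° = −(10)(96485)(+1.76) = -1,698,136 J = -1698.1 kJ.

-1698.1 kJ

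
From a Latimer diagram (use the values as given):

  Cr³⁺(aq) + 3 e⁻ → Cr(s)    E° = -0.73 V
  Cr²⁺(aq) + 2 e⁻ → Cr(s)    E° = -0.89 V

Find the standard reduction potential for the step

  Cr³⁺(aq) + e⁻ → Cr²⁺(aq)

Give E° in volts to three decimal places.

-0.410 V

Sequential free energies add, so n₃E°₃ = n₁E°₁ + n₂E°₂.
With n₃ = 3, and the known step contributing 2×(-0.89) V, the unknown satisfies 1·E° = 3×(-0.73) − 2×(-0.89) = -0.410.
E° = -0.410 / 1 = -0.410 V.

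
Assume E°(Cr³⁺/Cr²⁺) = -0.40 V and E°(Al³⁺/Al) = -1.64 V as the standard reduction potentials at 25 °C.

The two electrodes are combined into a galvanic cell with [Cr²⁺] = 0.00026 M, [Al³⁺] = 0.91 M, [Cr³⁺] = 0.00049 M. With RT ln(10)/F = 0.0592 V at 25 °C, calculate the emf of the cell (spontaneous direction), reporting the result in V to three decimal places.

Cr³⁺/Cr²⁺ is the cathode (higher E°), Al³⁺/Al the anode: E°cell = -0.40 − (-1.64) = +1.24 V, n = 3.
Overall: 3 Cr³⁺(aq) + Al(s) → 3 Cr²⁺(aq) + Al³⁺(aq)
Q = [Cr²⁺]^3·[Al³⁺] / ([Cr³⁺]^3); log Q = -0.867.
E = E° − (0.0592/n) log Q = +1.24 − (0.0592/3)(-0.867) = +1.257 V.

+1.257 V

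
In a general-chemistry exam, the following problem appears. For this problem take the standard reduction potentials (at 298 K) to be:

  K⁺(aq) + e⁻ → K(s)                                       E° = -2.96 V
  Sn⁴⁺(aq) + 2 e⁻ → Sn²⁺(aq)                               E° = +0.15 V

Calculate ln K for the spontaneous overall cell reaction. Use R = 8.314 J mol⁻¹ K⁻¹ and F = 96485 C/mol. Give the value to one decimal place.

Cathode: Sn⁴⁺/Sn²⁺; anode: K⁺/K. E°cell = (+0.15) − (-2.96) = +3.11 V, with n = 2.
ΔG° = −nFE° = −RT ln K, so ln K = nFE°/(RT) = (2)(96485)(+3.11) / ((8.314)(298)) = 242.228.

242.2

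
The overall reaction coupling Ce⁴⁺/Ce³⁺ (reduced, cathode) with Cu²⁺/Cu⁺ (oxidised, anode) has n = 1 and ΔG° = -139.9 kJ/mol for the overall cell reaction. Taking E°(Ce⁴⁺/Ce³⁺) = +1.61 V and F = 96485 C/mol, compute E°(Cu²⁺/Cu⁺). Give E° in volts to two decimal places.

E°cell = −ΔG°/(nF) = −(-139.9×10³)/((1)(96485)) = +1.450 V.
Since Ce⁴⁺/Ce³⁺ is the cathode and Cu²⁺/Cu⁺ the anode, E°cell = E°(Ce⁴⁺/Ce³⁺) − E°(Cu²⁺/Cu⁺).
So E°(Cu²⁺/Cu⁺) = E°(Ce⁴⁺/Ce³⁺) − E°cell = (+1.61) − (+1.450) = +0.16 V.

+0.16 V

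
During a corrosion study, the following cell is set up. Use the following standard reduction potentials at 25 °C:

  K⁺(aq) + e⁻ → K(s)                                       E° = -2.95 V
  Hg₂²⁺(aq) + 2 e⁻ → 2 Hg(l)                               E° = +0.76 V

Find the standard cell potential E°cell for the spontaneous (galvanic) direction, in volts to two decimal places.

The Hg₂²⁺/Hg couple has the higher reduction potential, so it is the cathode; K⁺/K is oxidised at the anode.
E°cell = E°(cathode) − E°(anode) = (+0.76) − (-2.95) = +3.71 V.
Since E°cell > 0, the reaction is spontaneous under standard conditions.

+3.71 V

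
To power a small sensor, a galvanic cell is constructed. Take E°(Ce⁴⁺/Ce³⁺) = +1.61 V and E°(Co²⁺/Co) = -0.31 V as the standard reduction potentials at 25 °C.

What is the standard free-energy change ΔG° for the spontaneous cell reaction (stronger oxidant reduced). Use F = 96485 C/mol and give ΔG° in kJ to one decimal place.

-370.5 kJ

Ce⁴⁺/Ce³⁺ (E° = +1.61 V) is the cathode; Co²⁺/Co (E° = -0.31 V) is the anode, so E°cell = +1.92 V.
Balancing electrons gives n = 2 (lcm of 1 and 2).
ΔG° = −nFE° = −(2)(96485)(+1.92) = -370,502 J = -370.5 kJ.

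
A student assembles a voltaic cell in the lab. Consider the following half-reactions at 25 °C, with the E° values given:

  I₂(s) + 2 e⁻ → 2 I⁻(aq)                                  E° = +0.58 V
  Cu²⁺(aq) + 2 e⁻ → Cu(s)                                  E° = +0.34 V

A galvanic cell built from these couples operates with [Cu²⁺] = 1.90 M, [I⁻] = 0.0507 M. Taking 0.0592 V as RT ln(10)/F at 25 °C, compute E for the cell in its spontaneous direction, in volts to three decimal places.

+0.308 V

I₂/I⁻ is the cathode (higher E°), Cu²⁺/Cu the anode: E°cell = +0.58 − (+0.34) = +0.24 V, n = 2.
Overall: I₂(s) + Cu(s) → 2 I⁻(aq) + Cu²⁺(aq)
Q = [I⁻]^2·[Cu²⁺]; log Q = -2.311.
E = E° − (0.0592/n) log Q = +0.24 − (0.0592/2)(-2.311) = +0.308 V.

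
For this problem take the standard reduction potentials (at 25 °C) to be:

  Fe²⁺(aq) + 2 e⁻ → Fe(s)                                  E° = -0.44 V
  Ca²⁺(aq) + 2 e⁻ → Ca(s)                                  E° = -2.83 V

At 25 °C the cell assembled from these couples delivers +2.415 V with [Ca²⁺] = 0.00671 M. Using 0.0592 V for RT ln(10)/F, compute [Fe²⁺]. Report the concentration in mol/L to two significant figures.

0.047 M

Fe²⁺/Fe is the cathode, Ca²⁺/Ca the anode: E°cell = +2.39 V, n = 2.
Overall reaction: Fe²⁺(aq) + Ca(s) → Fe(s) + Ca²⁺(aq); Q = [Ca²⁺]^1/[Fe²⁺]^1.
From E = E° − (0.0592/n) log Q: log Q = (E° − E)·n/0.0592 = (+2.39 − (+2.415))·2/0.0592 = -0.8446.
So 1·log[Fe²⁺] = 1·log(0.00671) − log Q = -2.1733 − (-0.8446) = -1.3287; [Fe²⁺] = 10^(-1.3287) ≈ 0.047 M.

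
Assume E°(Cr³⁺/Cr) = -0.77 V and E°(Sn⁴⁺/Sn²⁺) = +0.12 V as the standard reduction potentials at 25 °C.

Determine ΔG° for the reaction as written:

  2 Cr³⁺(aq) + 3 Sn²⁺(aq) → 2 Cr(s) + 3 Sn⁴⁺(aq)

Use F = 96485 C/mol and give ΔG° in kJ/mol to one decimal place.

As written, Cr³⁺/Cr is reduced (cathode) and Sn⁴⁺/Sn²⁺ is oxidised (anode), so E°cell = (-0.77) − (+0.12) = -0.89 V.
Balancing electrons gives n = 6.
ΔG° = −nFE° = −(6)(96485)(-0.89) = 515,230 J = +515.2 kJ/mol.

+515.2 kJ/mol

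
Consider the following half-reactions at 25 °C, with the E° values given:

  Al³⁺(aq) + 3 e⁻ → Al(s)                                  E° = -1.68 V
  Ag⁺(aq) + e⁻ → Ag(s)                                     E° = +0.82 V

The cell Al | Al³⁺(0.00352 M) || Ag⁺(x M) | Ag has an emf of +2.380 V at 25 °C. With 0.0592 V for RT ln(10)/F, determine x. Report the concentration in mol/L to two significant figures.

0.0014 M

Ag⁺/Ag is the cathode, Al³⁺/Al the anode: E°cell = +2.50 V, n = 3.
Overall reaction: 3 Ag⁺(aq) + Al(s) → 3 Ag(s) + Al³⁺(aq); Q = [Al³⁺]^1/[Ag⁺]^3.
From E = E° − (0.0592/n) log Q: log Q = (E° − E)·n/0.0592 = (+2.50 − (+2.380))·3/0.0592 = 6.0811.
So 3·log[Ag⁺] = 1·log(0.00352) − log Q = -2.4535 − (6.0811) = -8.5346; log[Ag⁺] = -8.5346 / 3 = -2.8449; [Ag⁺] = 10^(-2.8449) ≈ 0.0014 M.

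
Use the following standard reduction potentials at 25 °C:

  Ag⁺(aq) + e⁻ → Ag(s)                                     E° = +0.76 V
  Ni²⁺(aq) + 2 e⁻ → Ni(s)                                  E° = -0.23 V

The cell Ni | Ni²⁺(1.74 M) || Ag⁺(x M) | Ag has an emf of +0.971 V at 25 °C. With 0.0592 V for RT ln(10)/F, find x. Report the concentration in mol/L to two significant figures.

Ag⁺/Ag is the cathode, Ni²⁺/Ni the anode: E°cell = +0.99 V, n = 2.
Overall reaction: 2 Ag⁺(aq) + Ni(s) → 2 Ag(s) + Ni²⁺(aq); Q = [Ni²⁺]^1/[Ag⁺]^2.
From E = E° − (0.0592/n) log Q: log Q = (E° − E)·n/0.0592 = (+0.99 − (+0.971))·2/0.0592 = 0.6419.
So 2·log[Ag⁺] = 1·log(1.74) − log Q = 0.2405 − (0.6419) = -0.4014; log[Ag⁺] = -0.4014 / 2 = -0.2007; [Ag⁺] = 10^(-0.2007) ≈ 0.63 M.

0.63 M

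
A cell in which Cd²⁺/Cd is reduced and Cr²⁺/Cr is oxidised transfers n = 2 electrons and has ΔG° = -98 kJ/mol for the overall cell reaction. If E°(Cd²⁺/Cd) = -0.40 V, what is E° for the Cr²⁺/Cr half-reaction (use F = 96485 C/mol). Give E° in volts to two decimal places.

E°cell = −ΔG°/(nF) = −(-98×10³)/((2)(96485)) = +0.508 V.
Since Cd²⁺/Cd is the cathode and Cr²⁺/Cr the anode, E°cell = E°(Cd²⁺/Cd) − E°(Cr²⁺/Cr).
So E°(Cr²⁺/Cr) = E°(Cd²⁺/Cd) − E°cell = (-0.40) − (+0.508) = -0.91 V.

-0.91 V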